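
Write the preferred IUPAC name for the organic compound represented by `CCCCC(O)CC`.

The longest carbon chain that includes the –OH group has 7 carbons, so the parent hydride is heptane.
An alcohol (–OH) is the principal characteristic group, giving the suffix -ol.
Choose the numbering such that numbering from this end puts the hydroxyl group at C-3 rather than C-5.
That gives the hydroxyl at C-3.
Putting it together: heptan-3-ol.

heptan-3-ol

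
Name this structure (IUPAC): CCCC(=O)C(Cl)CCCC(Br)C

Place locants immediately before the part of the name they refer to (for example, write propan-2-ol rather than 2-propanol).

9-bromo-5-chlorodecan-4-one

The longest carbon chain that includes the carbonyl has 10 carbons, so the parent hydride is decane.
The highest-priority functional group is a ketone (C=O on an internal carbon), so the name ends in -one.
Number the chain so that numbering from this end puts the carbonyl group at C-4 rather than C-7.
With this numbering: the carbonyl at C-4; a bromo group at C-9; a chloro group at C-5.
The substituents are ordered alphabetically, ignoring any di-/tri- multipliers.
The name is 9-bromo-5-chlorodecan-4-one.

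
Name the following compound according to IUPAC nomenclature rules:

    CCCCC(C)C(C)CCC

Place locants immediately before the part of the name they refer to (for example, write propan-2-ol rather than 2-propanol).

The longest carbon chain is 9 atoms: the parent is nonane.
Choose the numbering such that the substituent locant set {4,5} is lower than {5,6} at the first point of difference.
With this numbering: methyl groups at C-4 and C-5.
The name is 4,5-dimethylnonane.

4,5-dimethylnonane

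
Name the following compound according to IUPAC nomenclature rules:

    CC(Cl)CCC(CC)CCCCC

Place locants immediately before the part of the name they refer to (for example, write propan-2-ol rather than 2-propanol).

2-chloro-5-ethyldecane

The longest carbon chain is 10 atoms: the parent is decane.
The numbering direction is chosen so that the substituent locant set {2,5} is lower than {6,9} at the first point of difference.
This places a chloro group at C-2; an ethyl group at C-5.
Substituent prefixes are cited in alphabetical order (multiplying prefixes like di-/tri- are ignored for ordering).
The name is 2-chloro-5-ethyldecane.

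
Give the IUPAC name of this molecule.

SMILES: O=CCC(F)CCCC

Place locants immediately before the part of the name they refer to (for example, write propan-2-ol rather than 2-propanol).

3-fluoroheptanal

The longest chain bearing the –CHO group is 7 carbons long (heptane).
An aldehyde (terminal –CHO) is the principal characteristic group, giving the suffix -al.
The numbering direction is chosen so that the aldehyde carbon is C-1 by definition.
This places a fluoro group at C-3.
Assembling the pieces gives 3-fluoroheptanal.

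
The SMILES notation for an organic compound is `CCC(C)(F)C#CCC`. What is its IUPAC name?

5-fluoro-5-methylhept-3-yne

The longest carbon chain that includes the multiple bond has 7 carbons, so the parent hydride is heptane.
There is one C≡C triple bond, indicated by the ending -yne.
Choose the numbering such that numbering from this end puts the triple bond at C-3 rather than C-4.
That gives the triple bond between C-3 and C-4; a fluoro group at C-5; a methyl group at C-5.
Substituent prefixes are cited in alphabetical order (multiplying prefixes like di-/tri- are ignored for ordering).
The name is 5-fluoro-5-methylhept-3-yne.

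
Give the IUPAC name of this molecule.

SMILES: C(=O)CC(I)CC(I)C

3,5-diiodohexanal

The longest chain bearing the –CHO group is 6 carbons long (hexane).
An aldehyde (terminal –CHO) is the principal characteristic group, giving the suffix -al.
Number the chain so that the aldehyde carbon is C-1 by definition.
This places iodo groups at C-3 and C-5.
Putting it together: 3,5-diiodohexanal.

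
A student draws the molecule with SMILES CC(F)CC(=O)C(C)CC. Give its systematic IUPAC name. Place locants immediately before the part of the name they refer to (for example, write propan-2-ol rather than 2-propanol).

2-fluoro-5-methylheptan-4-one

Counting along the main chain through the carbonyl gives 7 carbons: the parent is heptane.
A ketone (C=O on an internal carbon) is the principal characteristic group, giving the suffix -one.
Number the chain so that the substituent locant set {2,5} is lower than {3,6} at the first point of difference.
This places the carbonyl at C-4; a fluoro group at C-2; a methyl group at C-5.
Prefixes are listed alphabetically: fluoro, methyl.
Assembling the pieces gives 2-fluoro-5-methylheptan-4-one.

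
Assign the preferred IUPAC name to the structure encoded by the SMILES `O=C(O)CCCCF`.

The longest chain bearing the –COOH group is 5 carbons long (pentane).
The highest-priority functional group is a carboxylic acid (terminal –COOH), so the name ends in -oic acid.
Number the chain so that the carboxylic acid carbon is C-1 by definition.
With this numbering: a fluoro group at C-5.
Assembling the pieces gives 5-fluoropentanoic acid.

5-fluoropentanoic acid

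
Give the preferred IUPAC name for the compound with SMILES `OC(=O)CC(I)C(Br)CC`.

The longest chain bearing the –COOH group is 6 carbons long (hexane).
The principal characteristic group is a carboxylic acid (terminal –COOH), named with the suffix -oic acid.
The numbering direction is chosen so that the carboxylic acid carbon is C-1 by definition.
This places a bromo group at C-4; an iodo group at C-3.
Prefixes are listed alphabetically: bromo, iodo.
Assembling the pieces gives 4-bromo-3-iodohexanoic acid.

4-bromo-3-iodohexanoic acid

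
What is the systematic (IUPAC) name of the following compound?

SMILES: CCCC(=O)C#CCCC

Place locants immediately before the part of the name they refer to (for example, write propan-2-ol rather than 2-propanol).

non-5-yn-4-one

The longest chain bearing the carbonyl and the multiple bond is 9 carbons long (nonane).
The principal characteristic group is a ketone (C=O on an internal carbon), named with the suffix -one.
There is one C≡C triple bond, indicated by the ending -yne.
Number the chain so that numbering from this end puts the carbonyl group at C-4 rather than C-6.
With this numbering: the carbonyl at C-4; the triple bond between C-5 and C-6.
The name is non-5-yn-4-one.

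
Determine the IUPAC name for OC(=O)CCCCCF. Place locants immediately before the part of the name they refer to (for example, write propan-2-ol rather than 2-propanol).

Counting along the main chain through the –COOH group gives 6 carbons: the parent is hexane.
A carboxylic acid (terminal –COOH) is the principal characteristic group, giving the suffix -oic acid.
Choose the numbering such that the carboxylic acid carbon is C-1 by definition.
This places a fluoro group at C-6.
Putting it together: 6-fluorohexanoic acid.

6-fluorohexanoic acid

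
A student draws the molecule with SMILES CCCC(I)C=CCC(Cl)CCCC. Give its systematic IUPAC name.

Counting along the main chain through the multiple bond gives 12 carbons: the parent is dodecane.
The chain contains a C=C double bond, so the unsaturation ending is -ene.
Choose the numbering such that numbering from this end puts the double bond at C-5 rather than C-7.
That gives the double bond between C-5 and C-6; a chloro group at C-8; an iodo group at C-4.
Substituent prefixes are cited in alphabetical order (multiplying prefixes like di-/tri- are ignored for ordering).
Assembling the pieces gives 8-chloro-4-iodododec-5-ene.

8-chloro-4-iodododec-5-ene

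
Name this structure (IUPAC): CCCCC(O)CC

heptan-3-ol

The longest chain bearing the –OH group is 7 carbons long (heptane).
The principal characteristic group is an alcohol (–OH), named with the suffix -ol.
Number the chain so that numbering from this end puts the hydroxyl group at C-3 rather than C-5.
This places the hydroxyl at C-3.
The name is heptan-3-ol.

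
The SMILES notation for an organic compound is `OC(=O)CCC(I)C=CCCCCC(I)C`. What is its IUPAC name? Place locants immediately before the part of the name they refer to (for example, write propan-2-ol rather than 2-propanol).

4,11-diiodododec-5-enoic acid

The longest chain bearing the –COOH group and the multiple bond is 12 carbons long (dodecane).
The highest-priority functional group is a carboxylic acid (terminal –COOH), so the name ends in -oic acid.
There is one C=C double bond, indicated by the ending -ene.
The numbering direction is chosen so that the carboxylic acid carbon is C-1 by definition.
That gives the double bond between C-5 and C-6; iodo groups at C-4 and C-11.
Assembling the pieces gives 4,11-diiodododec-5-enoic acid.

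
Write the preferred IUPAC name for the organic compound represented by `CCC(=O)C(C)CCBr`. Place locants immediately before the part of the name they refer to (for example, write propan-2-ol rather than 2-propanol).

6-bromo-4-methylhexan-3-one

The longest carbon chain that includes the carbonyl has 6 carbons, so the parent hydride is hexane.
The highest-priority functional group is a ketone (C=O on an internal carbon), so the name ends in -one.
The numbering direction is chosen so that numbering from this end puts the carbonyl group at C-3 rather than C-4.
This places the carbonyl at C-3; a bromo group at C-6; a methyl group at C-4.
Substituent prefixes are cited in alphabetical order (multiplying prefixes like di-/tri- are ignored for ordering).
Assembling the pieces gives 6-bromo-4-methylhexan-3-one.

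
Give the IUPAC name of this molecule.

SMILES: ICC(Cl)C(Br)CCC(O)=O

4-bromo-5-chloro-6-iodohexanoic acid

The longest chain bearing the –COOH group is 6 carbons long (hexane).
A carboxylic acid (terminal –COOH) is the principal characteristic group, giving the suffix -oic acid.
The numbering direction is chosen so that the carboxylic acid carbon is C-1 by definition.
This places a bromo group at C-4; a chloro group at C-5; an iodo group at C-6.
The substituents are ordered alphabetically, ignoring any di-/tri- multipliers.
Assembling the pieces gives 4-bromo-5-chloro-6-iodohexanoic acid.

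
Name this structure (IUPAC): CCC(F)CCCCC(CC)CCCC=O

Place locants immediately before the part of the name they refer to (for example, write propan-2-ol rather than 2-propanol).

5-ethyl-10-fluorododecanal

The longest chain bearing the –CHO group is 12 carbons long (dodecane).
The highest-priority functional group is an aldehyde (terminal –CHO), so the name ends in -al.
The numbering direction is chosen so that the aldehyde carbon is C-1 by definition.
With this numbering: an ethyl group at C-5; a fluoro group at C-10.
Substituent prefixes are cited in alphabetical order (multiplying prefixes like di-/tri- are ignored for ordering).
The name is 5-ethyl-10-fluorododecanal.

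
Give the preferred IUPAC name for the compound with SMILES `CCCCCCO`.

The longest carbon chain that includes the –OH group has 6 carbons, so the parent hydride is hexane.
The highest-priority functional group is an alcohol (–OH), so the name ends in -ol.
The numbering direction is chosen so that numbering from this end puts the hydroxyl group at C-1 rather than C-6.
That gives the hydroxyl at C-1.
Assembling the pieces gives hexan-1-ol.

hexan-1-ol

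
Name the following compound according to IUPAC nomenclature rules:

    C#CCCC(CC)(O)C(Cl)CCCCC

6-chloro-5-ethylundec-1-yn-5-ol

The longest carbon chain that includes the –OH group and the multiple bond has 11 carbons, so the parent hydride is undecane.
An alcohol (–OH) is the principal characteristic group, giving the suffix -ol.
There is one C≡C triple bond, indicated by the ending -yne.
The numbering direction is chosen so that numbering from this end puts the hydroxyl group at C-5 rather than C-7.
This places the hydroxyl at C-5; the triple bond between C-1 and C-2; a chloro group at C-6; an ethyl group at C-5.
The substituents are ordered alphabetically, ignoring any di-/tri- multipliers.
Putting it together: 6-chloro-5-ethylundec-1-yn-5-ol.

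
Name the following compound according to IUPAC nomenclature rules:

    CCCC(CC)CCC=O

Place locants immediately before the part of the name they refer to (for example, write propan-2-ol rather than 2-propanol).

Counting along the main chain through the –CHO group gives 7 carbons: the parent is heptane.
The highest-priority functional group is an aldehyde (terminal –CHO), so the name ends in -al.
Choose the numbering such that the aldehyde carbon is C-1 by definition.
This places an ethyl group at C-4.
The name is 4-ethylheptanal.

4-ethylheptanal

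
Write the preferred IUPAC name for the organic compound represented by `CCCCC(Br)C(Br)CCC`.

4,5-dibromononane

The longest carbon chain is 9 atoms: the parent is nonane.
The numbering direction is chosen so that the substituent locant set {4,5} is lower than {5,6} at the first point of difference.
This places bromo groups at C-4 and C-5.
The name is 4,5-dibromononane.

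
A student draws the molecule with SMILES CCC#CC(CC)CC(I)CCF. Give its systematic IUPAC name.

5-ethyl-9-fluoro-7-iodonon-3-yne

The longest carbon chain that includes the multiple bond has 9 carbons, so the parent hydride is nonane.
The chain contains a C≡C triple bond, so the unsaturation ending is -yne.
The numbering direction is chosen so that numbering from this end puts the triple bond at C-3 rather than C-6.
With this numbering: the triple bond between C-3 and C-4; an ethyl group at C-5; a fluoro group at C-9; an iodo group at C-7.
Substituent prefixes are cited in alphabetical order (multiplying prefixes like di-/tri- are ignored for ordering).
The name is 5-ethyl-9-fluoro-7-iodonon-3-yne.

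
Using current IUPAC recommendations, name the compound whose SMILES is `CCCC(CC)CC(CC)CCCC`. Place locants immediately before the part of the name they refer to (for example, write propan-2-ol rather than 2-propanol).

4,6-diethyldecane

The parent chain contains 10 carbons (decane).
Number the chain so that the substituent locant set {4,6} is lower than {5,7} at the first point of difference.
This places ethyl groups at C-4 and C-6.
Putting it together: 4,6-diethyldecane.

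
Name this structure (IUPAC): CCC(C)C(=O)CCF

The longest chain bearing the carbonyl is 6 carbons long (hexane).
The principal characteristic group is a ketone (C=O on an internal carbon), named with the suffix -one.
The numbering direction is chosen so that numbering from this end puts the carbonyl group at C-3 rather than C-4.
This places the carbonyl at C-3; a fluoro group at C-1; a methyl group at C-4.
The substituents are ordered alphabetically, ignoring any di-/tri- multipliers.
Putting it together: 1-fluoro-4-methylhexan-3-one.

1-fluoro-4-methylhexan-3-one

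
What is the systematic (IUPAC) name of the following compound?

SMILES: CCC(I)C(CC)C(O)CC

4-ethyl-5-iodoheptan-3-ol

The longest carbon chain that includes the –OH group has 7 carbons, so the parent hydride is heptane.
The highest-priority functional group is an alcohol (–OH), so the name ends in -ol.
Number the chain so that numbering from this end puts the hydroxyl group at C-3 rather than C-5.
With this numbering: the hydroxyl at C-3; an ethyl group at C-4; an iodo group at C-5.
Prefixes are listed alphabetically: ethyl, iodo.
Putting it together: 4-ethyl-5-iodoheptan-3-ol.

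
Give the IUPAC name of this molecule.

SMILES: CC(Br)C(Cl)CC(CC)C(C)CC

2-bromo-3-chloro-5-ethyl-6-methyloctane

The parent chain contains 8 carbons (octane).
The numbering direction is chosen so that the substituent locant set {2,3,5,6} is lower than {3,4,6,7} at the first point of difference.
That gives a bromo group at C-2; a chloro group at C-3; an ethyl group at C-5; a methyl group at C-6.
The substituents are ordered alphabetically, ignoring any di-/tri- multipliers.
Assembling the pieces gives 2-bromo-3-chloro-5-ethyl-6-methyloctane.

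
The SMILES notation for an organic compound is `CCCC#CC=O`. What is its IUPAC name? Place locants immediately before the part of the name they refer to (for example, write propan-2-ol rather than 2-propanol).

hex-2-ynal

The longest chain bearing the –CHO group and the multiple bond is 6 carbons long (hexane).
An aldehyde (terminal –CHO) is the principal characteristic group, giving the suffix -al.
The chain contains a C≡C triple bond, so the unsaturation ending is -yne.
The numbering direction is chosen so that the aldehyde carbon is C-1 by definition.
This places the triple bond between C-2 and C-3.
Putting it together: hex-2-ynal.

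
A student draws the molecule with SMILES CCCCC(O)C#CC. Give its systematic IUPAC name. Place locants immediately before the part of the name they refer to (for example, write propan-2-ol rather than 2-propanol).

The longest carbon chain that includes the –OH group and the multiple bond has 8 carbons, so the parent hydride is octane.
The principal characteristic group is an alcohol (–OH), named with the suffix -ol.
There is one C≡C triple bond, indicated by the ending -yne.
Choose the numbering such that numbering from this end puts the hydroxyl group at C-4 rather than C-5.
With this numbering: the hydroxyl at C-4; the triple bond between C-2 and C-3.
Putting it together: oct-2-yn-4-ol.

oct-2-yn-4-ol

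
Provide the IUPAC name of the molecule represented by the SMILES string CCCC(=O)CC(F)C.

2-fluoroheptan-4-one

The longest chain bearing the carbonyl is 7 carbons long (heptane).
The principal characteristic group is a ketone (C=O on an internal carbon), named with the suffix -one.
Choose the numbering such that the substituent locant set {2} is lower than {6} at the first point of difference.
With this numbering: the carbonyl at C-4; a fluoro group at C-2.
Assembling the pieces gives 2-fluoroheptan-4-one.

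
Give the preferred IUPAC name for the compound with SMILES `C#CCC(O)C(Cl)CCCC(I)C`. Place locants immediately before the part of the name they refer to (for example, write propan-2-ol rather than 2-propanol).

5-chloro-9-iododec-1-yn-4-ol

The longest carbon chain that includes the –OH group and the multiple bond has 10 carbons, so the parent hydride is decane.
The highest-priority functional group is an alcohol (–OH), so the name ends in -ol.
The chain contains a C≡C triple bond, so the unsaturation ending is -yne.
Choose the numbering such that numbering from this end puts the hydroxyl group at C-4 rather than C-7.
That gives the hydroxyl at C-4; the triple bond between C-1 and C-2; a chloro group at C-5; an iodo group at C-9.
Substituent prefixes are cited in alphabetical order (multiplying prefixes like di-/tri- are ignored for ordering).
The name is 5-chloro-9-iododec-1-yn-4-ol.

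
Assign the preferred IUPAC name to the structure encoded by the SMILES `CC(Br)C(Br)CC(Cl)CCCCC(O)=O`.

8,9-dibromo-6-chlorodecanoic acid

The longest carbon chain that includes the –COOH group has 10 carbons, so the parent hydride is decane.
A carboxylic acid (terminal –COOH) is the principal characteristic group, giving the suffix -oic acid.
Choose the numbering such that the carboxylic acid carbon is C-1 by definition.
That gives bromo groups at C-8 and C-9; a chloro group at C-6.
Substituent prefixes are cited in alphabetical order (multiplying prefixes like di-/tri- are ignored for ordering).
Putting it together: 8,9-dibromo-6-chlorodecanoic acid.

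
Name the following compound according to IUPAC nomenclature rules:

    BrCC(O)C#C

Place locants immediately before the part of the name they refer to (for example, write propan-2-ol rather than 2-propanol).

1-bromobut-3-yn-2-ol

The longest chain bearing the –OH group and the multiple bond is 4 carbons long (butane).
The highest-priority functional group is an alcohol (–OH), so the name ends in -ol.
A C≡C triple bond in the chain gives the infix -yne-.
Number the chain so that numbering from this end puts the hydroxyl group at C-2 rather than C-3.
With this numbering: the hydroxyl at C-2; the triple bond between C-3 and C-4; a bromo group at C-1.
Putting it together: 1-bromobut-3-yn-2-ol.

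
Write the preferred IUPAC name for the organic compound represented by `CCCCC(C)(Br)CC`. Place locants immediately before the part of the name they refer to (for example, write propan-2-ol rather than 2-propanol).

The longest continuous carbon chain has 7 atoms, so the parent hydride is heptane.
Number the chain so that the substituent locant set {3,3} is lower than {5,5} at the first point of difference.
This places a bromo group at C-3; a methyl group at C-3.
Substituent prefixes are cited in alphabetical order (multiplying prefixes like di-/tri- are ignored for ordering).
Assembling the pieces gives 3-bromo-3-methylheptane.

3-bromo-3-methylheptane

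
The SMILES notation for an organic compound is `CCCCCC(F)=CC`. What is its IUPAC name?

The longest chain bearing the multiple bond is 8 carbons long (octane).
A C=C double bond in the chain gives the infix -ene-.
Number the chain so that numbering from this end puts the double bond at C-2 rather than C-6.
That gives the double bond between C-2 and C-3; a fluoro group at C-3.
The name is 3-fluorooct-2-ene.

3-fluorooct-2-ene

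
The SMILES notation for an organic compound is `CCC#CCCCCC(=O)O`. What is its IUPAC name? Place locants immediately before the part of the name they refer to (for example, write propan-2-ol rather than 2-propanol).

non-6-ynoic acid

The longest chain bearing the –COOH group and the multiple bond is 9 carbons long (nonane).
The highest-priority functional group is a carboxylic acid (terminal –COOH), so the name ends in -oic acid.
The chain contains a C≡C triple bond, so the unsaturation ending is -yne.
Choose the numbering such that the carboxylic acid carbon is C-1 by definition.
With this numbering: the triple bond between C-6 and C-7.
Assembling the pieces gives non-6-ynoic acid.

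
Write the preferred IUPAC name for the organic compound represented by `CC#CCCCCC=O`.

The longest carbon chain that includes the –CHO group and the multiple bond has 8 carbons, so the parent hydride is octane.
The highest-priority functional group is an aldehyde (terminal –CHO), so the name ends in -al.
A C≡C triple bond in the chain gives the infix -yne-.
Number the chain so that the aldehyde carbon is C-1 by definition.
That gives the triple bond between C-6 and C-7.
The name is oct-6-ynal.

oct-6-ynal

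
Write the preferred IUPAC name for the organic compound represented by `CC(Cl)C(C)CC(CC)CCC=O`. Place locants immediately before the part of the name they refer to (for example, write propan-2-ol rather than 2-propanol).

7-chloro-4-ethyl-6-methyloctanal

The longest carbon chain that includes the –CHO group has 8 carbons, so the parent hydride is octane.
The highest-priority functional group is an aldehyde (terminal –CHO), so the name ends in -al.
The numbering direction is chosen so that the aldehyde carbon is C-1 by definition.
With this numbering: a chloro group at C-7; an ethyl group at C-4; a methyl group at C-6.
The substituents are ordered alphabetically, ignoring any di-/tri- multipliers.
Putting it together: 7-chloro-4-ethyl-6-methyloctanal.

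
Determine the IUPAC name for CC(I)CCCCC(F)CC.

The parent chain contains 9 carbons (nonane).
The numbering direction is chosen so that the substituent locant set {2,7} is lower than {3,8} at the first point of difference.
With this numbering: a fluoro group at C-7; an iodo group at C-2.
The substituents are ordered alphabetically, ignoring any di-/tri- multipliers.
Putting it together: 7-fluoro-2-iodononane.

7-fluoro-2-iodononane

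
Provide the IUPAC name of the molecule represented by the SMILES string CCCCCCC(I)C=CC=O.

4-iododec-2-enal

The longest chain bearing the –CHO group and the multiple bond is 10 carbons long (decane).
An aldehyde (terminal –CHO) is the principal characteristic group, giving the suffix -al.
The chain contains a C=C double bond, so the unsaturation ending is -ene.
Number the chain so that the aldehyde carbon is C-1 by definition.
With this numbering: the double bond between C-2 and C-3; an iodo group at C-4.
Putting it together: 4-iododec-2-enal.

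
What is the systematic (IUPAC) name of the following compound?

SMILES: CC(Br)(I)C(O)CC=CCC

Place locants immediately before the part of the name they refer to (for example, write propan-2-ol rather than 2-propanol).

2-bromo-2-iodooct-5-en-3-ol

Counting along the main chain through the –OH group and the multiple bond gives 8 carbons: the parent is octane.
The principal characteristic group is an alcohol (–OH), named with the suffix -ol.
The chain contains a C=C double bond, so the unsaturation ending is -ene.
Choose the numbering such that numbering from this end puts the hydroxyl group at C-3 rather than C-6.
That gives the hydroxyl at C-3; the double bond between C-5 and C-6; a bromo group at C-2; an iodo group at C-2.
Substituent prefixes are cited in alphabetical order (multiplying prefixes like di-/tri- are ignored for ordering).
Putting it together: 2-bromo-2-iodooct-5-en-3-ol.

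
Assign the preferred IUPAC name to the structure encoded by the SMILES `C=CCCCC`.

The longest carbon chain that includes the multiple bond has 6 carbons, so the parent hydride is hexane.
A C=C double bond in the chain gives the infix -ene-.
Choose the numbering such that numbering from this end puts the double bond at C-1 rather than C-5.
With this numbering: the double bond between C-1 and C-2.
The name is hex-1-ene.

hex-1-ene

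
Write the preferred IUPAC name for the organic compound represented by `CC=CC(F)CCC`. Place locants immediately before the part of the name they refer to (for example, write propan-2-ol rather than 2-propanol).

Counting along the main chain through the multiple bond gives 7 carbons: the parent is heptane.
The chain contains a C=C double bond, so the unsaturation ending is -ene.
Choose the numbering such that numbering from this end puts the double bond at C-2 rather than C-5.
This places the double bond between C-2 and C-3; a fluoro group at C-4.
Assembling the pieces gives 4-fluorohept-2-ene.

4-fluorohept-2-ene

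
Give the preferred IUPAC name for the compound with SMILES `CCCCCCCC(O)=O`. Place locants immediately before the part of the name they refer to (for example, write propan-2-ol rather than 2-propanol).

The longest carbon chain that includes the –COOH group has 8 carbons, so the parent hydride is octane.
The principal characteristic group is a carboxylic acid (terminal –COOH), named with the suffix -oic acid.
The numbering direction is chosen so that the carboxylic acid carbon is C-1 by definition.
The name is octanoic acid.

octanoic acid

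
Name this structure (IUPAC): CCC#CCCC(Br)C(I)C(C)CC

The longest chain bearing the multiple bond is 11 carbons long (undecane).
The chain contains a C≡C triple bond, so the unsaturation ending is -yne.
Number the chain so that numbering from this end puts the triple bond at C-3 rather than C-8.
That gives the triple bond between C-3 and C-4; a bromo group at C-7; an iodo group at C-8; a methyl group at C-9.
The substituents are ordered alphabetically, ignoring any di-/tri- multipliers.
Putting it together: 7-bromo-8-iodo-9-methylundec-3-yne.

7-bromo-8-iodo-9-methylundec-3-yne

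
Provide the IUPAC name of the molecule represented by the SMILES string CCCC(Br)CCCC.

4-bromooctane

The longest continuous carbon chain has 8 atoms, so the parent hydride is octane.
Number the chain so that the substituent locant set {4} is lower than {5} at the first point of difference.
With this numbering: a bromo group at C-4.
The name is 4-bromooctane.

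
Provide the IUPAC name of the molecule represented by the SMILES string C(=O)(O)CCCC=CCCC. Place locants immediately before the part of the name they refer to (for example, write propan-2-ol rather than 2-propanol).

non-5-enoic acid

Counting along the main chain through the –COOH group and the multiple bond gives 9 carbons: the parent is nonane.
A carboxylic acid (terminal –COOH) is the principal characteristic group, giving the suffix -oic acid.
There is one C=C double bond, indicated by the ending -ene.
The numbering direction is chosen so that the carboxylic acid carbon is C-1 by definition.
This places the double bond between C-5 and C-6.
Putting it together: non-5-enoic acid.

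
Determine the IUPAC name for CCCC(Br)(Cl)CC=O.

The longest chain bearing the –CHO group is 6 carbons long (hexane).
An aldehyde (terminal –CHO) is the principal characteristic group, giving the suffix -al.
Choose the numbering such that the aldehyde carbon is C-1 by definition.
This places a bromo group at C-3; a chloro group at C-3.
Substituent prefixes are cited in alphabetical order (multiplying prefixes like di-/tri- are ignored for ordering).
Putting it together: 3-bromo-3-chlorohexanal.

3-bromo-3-chlorohexanal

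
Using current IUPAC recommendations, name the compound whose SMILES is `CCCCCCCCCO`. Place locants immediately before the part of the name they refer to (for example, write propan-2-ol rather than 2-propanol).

The longest carbon chain that includes the –OH group has 9 carbons, so the parent hydride is nonane.
The highest-priority functional group is an alcohol (–OH), so the name ends in -ol.
Choose the numbering such that numbering from this end puts the hydroxyl group at C-1 rather than C-9.
This places the hydroxyl at C-1.
The name is nonan-1-ol.

nonan-1-ol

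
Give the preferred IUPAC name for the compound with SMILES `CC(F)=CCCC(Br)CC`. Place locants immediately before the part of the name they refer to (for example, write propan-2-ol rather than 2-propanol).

6-bromo-2-fluorooct-2-ene

The longest carbon chain that includes the multiple bond has 8 carbons, so the parent hydride is octane.
A C=C double bond in the chain gives the infix -ene-.
The numbering direction is chosen so that numbering from this end puts the double bond at C-2 rather than C-6.
With this numbering: the double bond between C-2 and C-3; a bromo group at C-6; a fluoro group at C-2.
Prefixes are listed alphabetically: bromo, fluoro.
The name is 6-bromo-2-fluorooct-2-ene.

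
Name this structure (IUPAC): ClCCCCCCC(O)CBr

1-bromo-8-chlorooctan-2-ol

The longest chain bearing the –OH group is 8 carbons long (octane).
The principal characteristic group is an alcohol (–OH), named with the suffix -ol.
Number the chain so that numbering from this end puts the hydroxyl group at C-2 rather than C-7.
This places the hydroxyl at C-2; a bromo group at C-1; a chloro group at C-8.
Prefixes are listed alphabetically: bromo, chloro.
The name is 1-bromo-8-chlorooctan-2-ol.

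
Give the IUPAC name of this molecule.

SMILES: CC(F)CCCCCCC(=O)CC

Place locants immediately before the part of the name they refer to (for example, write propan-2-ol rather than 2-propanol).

10-fluoroundecan-3-one

Counting along the main chain through the carbonyl gives 11 carbons: the parent is undecane.
A ketone (C=O on an internal carbon) is the principal characteristic group, giving the suffix -one.
Choose the numbering such that numbering from this end puts the carbonyl group at C-3 rather than C-9.
This places the carbonyl at C-3; a fluoro group at C-10.
Assembling the pieces gives 10-fluoroundecan-3-one.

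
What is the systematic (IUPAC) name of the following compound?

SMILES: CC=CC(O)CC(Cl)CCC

The longest chain bearing the –OH group and the multiple bond is 9 carbons long (nonane).
The principal characteristic group is an alcohol (–OH), named with the suffix -ol.
A C=C double bond in the chain gives the infix -ene-.
The numbering direction is chosen so that numbering from this end puts the hydroxyl group at C-4 rather than C-6.
With this numbering: the hydroxyl at C-4; the double bond between C-2 and C-3; a chloro group at C-6.
Putting it together: 6-chloronon-2-en-4-ol.

6-chloronon-2-en-4-ol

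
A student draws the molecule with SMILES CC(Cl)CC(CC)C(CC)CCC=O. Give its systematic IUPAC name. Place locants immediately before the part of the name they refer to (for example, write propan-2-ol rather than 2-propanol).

The longest chain bearing the –CHO group is 8 carbons long (octane).
An aldehyde (terminal –CHO) is the principal characteristic group, giving the suffix -al.
Choose the numbering such that the aldehyde carbon is C-1 by definition.
This places a chloro group at C-7; ethyl groups at C-4 and C-5.
Prefixes are listed alphabetically: chloro, ethyl.
Putting it together: 7-chloro-4,5-diethyloctanal.

7-chloro-4,5-diethyloctanal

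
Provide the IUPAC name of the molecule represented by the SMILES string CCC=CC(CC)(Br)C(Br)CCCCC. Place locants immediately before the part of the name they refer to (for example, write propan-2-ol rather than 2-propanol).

5,6-dibromo-5-ethylundec-3-ene

The longest carbon chain that includes the multiple bond has 11 carbons, so the parent hydride is undecane.
A C=C double bond in the chain gives the infix -ene-.
Number the chain so that numbering from this end puts the double bond at C-3 rather than C-8.
This places the double bond between C-3 and C-4; bromo groups at C-5 and C-6; an ethyl group at C-5.
Substituent prefixes are cited in alphabetical order (multiplying prefixes like di-/tri- are ignored for ordering).
Assembling the pieces gives 5,6-dibromo-5-ethylundec-3-ene.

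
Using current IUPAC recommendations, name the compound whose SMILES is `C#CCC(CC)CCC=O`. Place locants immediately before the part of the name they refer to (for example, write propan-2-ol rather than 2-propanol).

4-ethylhept-6-ynal

Counting along the main chain through the –CHO group and the multiple bond gives 7 carbons: the parent is heptane.
An aldehyde (terminal –CHO) is the principal characteristic group, giving the suffix -al.
The chain contains a C≡C triple bond, so the unsaturation ending is -yne.
Number the chain so that the aldehyde carbon is C-1 by definition.
That gives the triple bond between C-6 and C-7; an ethyl group at C-4.
Putting it together: 4-ethylhept-6-ynal.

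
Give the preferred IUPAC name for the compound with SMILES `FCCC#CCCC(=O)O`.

Counting along the main chain through the –COOH group and the multiple bond gives 7 carbons: the parent is heptane.
The principal characteristic group is a carboxylic acid (terminal –COOH), named with the suffix -oic acid.
A C≡C triple bond in the chain gives the infix -yne-.
Number the chain so that the carboxylic acid carbon is C-1 by definition.
This places the triple bond between C-4 and C-5; a fluoro group at C-7.
The name is 7-fluorohept-4-ynoic acid.

7-fluorohept-4-ynoic acid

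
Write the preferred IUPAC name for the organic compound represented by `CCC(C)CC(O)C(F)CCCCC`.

The longest carbon chain that includes the –OH group has 11 carbons, so the parent hydride is undecane.
The principal characteristic group is an alcohol (–OH), named with the suffix -ol.
Number the chain so that numbering from this end puts the hydroxyl group at C-5 rather than C-7.
That gives the hydroxyl at C-5; a fluoro group at C-6; a methyl group at C-3.
Prefixes are listed alphabetically: fluoro, methyl.
Putting it together: 6-fluoro-3-methylundecan-5-ol.

6-fluoro-3-methylundecan-5-ol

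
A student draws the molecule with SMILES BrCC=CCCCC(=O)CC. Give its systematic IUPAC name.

9-bromonon-7-en-3-one

Counting along the main chain through the carbonyl and the multiple bond gives 9 carbons: the parent is nonane.
A ketone (C=O on an internal carbon) is the principal characteristic group, giving the suffix -one.
A C=C double bond in the chain gives the infix -ene-.
The numbering direction is chosen so that numbering from this end puts the carbonyl group at C-3 rather than C-7.
This places the carbonyl at C-3; the double bond between C-7 and C-8; a bromo group at C-9.
Assembling the pieces gives 9-bromonon-7-en-3-one.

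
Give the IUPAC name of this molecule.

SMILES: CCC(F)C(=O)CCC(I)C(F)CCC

The longest chain bearing the carbonyl is 11 carbons long (undecane).
The principal characteristic group is a ketone (C=O on an internal carbon), named with the suffix -one.
The numbering direction is chosen so that numbering from this end puts the carbonyl group at C-4 rather than C-8.
That gives the carbonyl at C-4; fluoro groups at C-3 and C-8; an iodo group at C-7.
Substituent prefixes are cited in alphabetical order (multiplying prefixes like di-/tri- are ignored for ordering).
Putting it together: 3,8-difluoro-7-iodoundecan-4-one.

3,8-difluoro-7-iodoundecan-4-one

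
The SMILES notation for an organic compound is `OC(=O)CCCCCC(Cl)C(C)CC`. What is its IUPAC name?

7-chloro-8-methyldecanoic acid

Counting along the main chain through the –COOH group gives 10 carbons: the parent is decane.
The principal characteristic group is a carboxylic acid (terminal –COOH), named with the suffix -oic acid.
The numbering direction is chosen so that the carboxylic acid carbon is C-1 by definition.
This places a chloro group at C-7; a methyl group at C-8.
Substituent prefixes are cited in alphabetical order (multiplying prefixes like di-/tri- are ignored for ordering).
The name is 7-chloro-8-methyldecanoic acid.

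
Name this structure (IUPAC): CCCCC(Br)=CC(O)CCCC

The longest carbon chain that includes the –OH group and the multiple bond has 11 carbons, so the parent hydride is undecane.
An alcohol (–OH) is the principal characteristic group, giving the suffix -ol.
There is one C=C double bond, indicated by the ending -ene.
Choose the numbering such that numbering from this end puts the hydroxyl group at C-5 rather than C-7.
That gives the hydroxyl at C-5; the double bond between C-6 and C-7; a bromo group at C-7.
Putting it together: 7-bromoundec-6-en-5-ol.

7-bromoundec-6-en-5-ol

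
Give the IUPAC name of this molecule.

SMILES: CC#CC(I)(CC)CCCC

4-ethyl-4-iodooct-2-yne

The longest chain bearing the multiple bond is 8 carbons long (octane).
There is one C≡C triple bond, indicated by the ending -yne.
Number the chain so that numbering from this end puts the triple bond at C-2 rather than C-6.
This places the triple bond between C-2 and C-3; an ethyl group at C-4; an iodo group at C-4.
The substituents are ordered alphabetically, ignoring any di-/tri- multipliers.
Assembling the pieces gives 4-ethyl-4-iodooct-2-yne.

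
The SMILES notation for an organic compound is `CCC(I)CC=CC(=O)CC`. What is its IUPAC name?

The longest carbon chain that includes the carbonyl and the multiple bond has 9 carbons, so the parent hydride is nonane.
The principal characteristic group is a ketone (C=O on an internal carbon), named with the suffix -one.
A C=C double bond in the chain gives the infix -ene-.
Number the chain so that numbering from this end puts the carbonyl group at C-3 rather than C-7.
With this numbering: the carbonyl at C-3; the double bond between C-4 and C-5; an iodo group at C-7.
Putting it together: 7-iodonon-4-en-3-one.

7-iodonon-4-en-3-one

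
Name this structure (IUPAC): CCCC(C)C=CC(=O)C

The longest carbon chain that includes the carbonyl and the multiple bond has 8 carbons, so the parent hydride is octane.
The highest-priority functional group is a ketone (C=O on an internal carbon), so the name ends in -one.
The chain contains a C=C double bond, so the unsaturation ending is -ene.
Choose the numbering such that numbering from this end puts the carbonyl group at C-2 rather than C-7.
With this numbering: the carbonyl at C-2; the double bond between C-3 and C-4; a methyl group at C-5.
Assembling the pieces gives 5-methyloct-3-en-2-one.

5-methyloct-3-en-2-one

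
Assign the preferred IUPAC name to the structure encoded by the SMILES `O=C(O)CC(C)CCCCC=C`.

3-methylnon-8-enoic acid

Counting along the main chain through the –COOH group and the multiple bond gives 9 carbons: the parent is nonane.
The principal characteristic group is a carboxylic acid (terminal –COOH), named with the suffix -oic acid.
There is one C=C double bond, indicated by the ending -ene.
Number the chain so that the carboxylic acid carbon is C-1 by definition.
With this numbering: the double bond between C-8 and C-9; a methyl group at C-3.
Putting it together: 3-methylnon-8-enoic acid.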